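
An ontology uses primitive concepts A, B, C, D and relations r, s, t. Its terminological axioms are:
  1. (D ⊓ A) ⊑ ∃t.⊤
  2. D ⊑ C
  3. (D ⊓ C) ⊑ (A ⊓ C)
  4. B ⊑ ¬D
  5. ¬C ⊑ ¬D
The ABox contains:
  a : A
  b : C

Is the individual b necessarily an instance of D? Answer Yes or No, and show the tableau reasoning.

1. b : D?  L(b) = {C} ∪ {¬D}
   open: L(b) ⊇ {C, ¬D} — b ∉ D possible
2. Hence b : D: not entailed.

No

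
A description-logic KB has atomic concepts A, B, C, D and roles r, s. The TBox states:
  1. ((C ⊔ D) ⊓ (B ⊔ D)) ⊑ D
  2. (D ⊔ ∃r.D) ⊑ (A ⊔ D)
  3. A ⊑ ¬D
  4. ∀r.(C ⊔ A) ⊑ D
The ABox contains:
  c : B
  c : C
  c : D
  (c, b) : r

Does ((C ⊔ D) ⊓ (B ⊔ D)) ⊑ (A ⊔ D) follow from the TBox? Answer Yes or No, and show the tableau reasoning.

1. ((C ⊔ D) ⊓ (B ⊔ D)) ⊑ (A ⊔ D)  ⇔  (((C ⊔ D) ⊓ (B ⊔ D)) ⊓ (¬A ⊓ ¬D)) unsat w.r.t. T
   all branches close; clash {D, ¬D} at x₀
2. Hence ((C ⊔ D) ⊓ (B ⊔ D)) ⊑ (A ⊔ D): entailed.

Yes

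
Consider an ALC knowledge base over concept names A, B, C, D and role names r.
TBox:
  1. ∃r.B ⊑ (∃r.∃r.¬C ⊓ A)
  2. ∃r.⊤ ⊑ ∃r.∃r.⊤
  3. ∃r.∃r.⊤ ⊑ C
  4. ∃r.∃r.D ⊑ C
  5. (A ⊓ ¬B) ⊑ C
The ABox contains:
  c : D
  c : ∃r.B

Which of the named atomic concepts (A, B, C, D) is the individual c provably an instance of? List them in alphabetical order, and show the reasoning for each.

{A, C, D}

1. c : A?  L(c) = {D, ∃r.B} ∪ {¬A}
   clash {A, ¬A} at c — c ∈ A
2. c : B?  L(c) = {D, ∃r.B} ∪ {¬B}
   apply at c: ∃r.B⊑(∃r.∃r.¬C ⊓ A)
   open: L(c) ⊇ {A, C, D, ¬B, ∃r.B, …} (+ ∃-successors) — c ∉ B possible
3. c : C?  L(c) = {D, ∃r.B} ∪ {¬C}
   clash {C, ¬C} at c — c ∈ C
4. c : D?  L(c) = {D, ∃r.B} ∪ {¬D}
   clash {D, ¬D} at c — c ∈ D
5. Entailed for c: {A, C, D}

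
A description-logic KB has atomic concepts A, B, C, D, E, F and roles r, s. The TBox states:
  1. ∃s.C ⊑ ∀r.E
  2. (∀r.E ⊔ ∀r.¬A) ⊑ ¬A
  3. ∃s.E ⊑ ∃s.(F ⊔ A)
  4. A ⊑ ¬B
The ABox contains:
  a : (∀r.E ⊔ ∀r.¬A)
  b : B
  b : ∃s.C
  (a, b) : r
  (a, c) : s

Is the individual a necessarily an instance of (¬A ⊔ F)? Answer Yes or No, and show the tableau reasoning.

Yes

1. a : (¬A ⊔ F)?  L(a) = {(∀r.E ⊔ ∀r.¬A)} ∪ {(A ⊓ ¬F)}
   clash {A, ¬A} at a — a ∈ (¬A ⊔ F)
2. Hence a : (¬A ⊔ F): entailed.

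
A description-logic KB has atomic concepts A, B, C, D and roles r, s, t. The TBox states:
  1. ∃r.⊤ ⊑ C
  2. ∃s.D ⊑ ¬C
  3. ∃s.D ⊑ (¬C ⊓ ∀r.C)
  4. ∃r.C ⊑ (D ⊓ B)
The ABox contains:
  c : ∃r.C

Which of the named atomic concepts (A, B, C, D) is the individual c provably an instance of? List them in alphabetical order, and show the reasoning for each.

1. c : A?  L(c) = {∃r.C} ∪ {¬A}
   apply at c: ∃r.C⊑(D ⊓ B)
   open: L(c) ⊇ {B, C, D, ¬A, ∀s.¬D, …} (+ ∃-successors) — c ∉ A possible
2. c : B?  L(c) = {∃r.C} ∪ {¬B}
   clash {B, ¬B} at c — c ∈ B
3. c : C?  L(c) = {∃r.C} ∪ {¬C}
   clash {C, ¬C} at c — c ∈ C
4. c : D?  L(c) = {∃r.C} ∪ {¬D}
   clash {D, ¬D} at c — c ∈ D
5. Entailed for c: {B, C, D}

{B, C, D}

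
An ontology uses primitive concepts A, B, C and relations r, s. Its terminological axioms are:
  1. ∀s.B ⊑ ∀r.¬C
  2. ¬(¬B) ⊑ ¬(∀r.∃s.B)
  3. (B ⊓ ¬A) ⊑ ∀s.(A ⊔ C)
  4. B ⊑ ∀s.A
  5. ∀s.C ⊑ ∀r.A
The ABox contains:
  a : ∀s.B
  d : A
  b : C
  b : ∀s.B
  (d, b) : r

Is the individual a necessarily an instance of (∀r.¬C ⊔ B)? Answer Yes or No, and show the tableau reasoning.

1. a : (∀r.¬C ⊔ B)?  L(a) = {∀s.B} ∪ {(∃r.C ⊓ ¬B)}
   clash {C, ¬C} at an ∃-successor — a ∈ (∀r.¬C ⊔ B)
2. Hence a : (∀r.¬C ⊔ B): entailed.

Yes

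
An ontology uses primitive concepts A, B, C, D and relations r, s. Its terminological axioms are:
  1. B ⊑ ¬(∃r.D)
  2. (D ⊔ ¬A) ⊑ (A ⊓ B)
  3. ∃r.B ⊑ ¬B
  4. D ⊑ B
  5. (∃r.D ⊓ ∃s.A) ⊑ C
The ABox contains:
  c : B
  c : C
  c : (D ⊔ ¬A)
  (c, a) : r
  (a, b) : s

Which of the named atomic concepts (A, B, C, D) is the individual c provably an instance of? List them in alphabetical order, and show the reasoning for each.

1. c : A?  L(c) = {B, C, (D ⊔ ¬A)} ∪ {¬A}
   clash {A, ¬A} at c — c ∈ A
2. c : B?  L(c) = {B, C, (D ⊔ ¬A)} ∪ {¬B}
   clash {B, ¬B} at c — c ∈ B
3. c : C?  L(c) = {B, C, (D ⊔ ¬A)} ∪ {¬C}
   clash {C, ¬C} at c — c ∈ C
4. c : D?  L(c) = {B, C, (D ⊔ ¬A)} ∪ {¬D}
   clash {A, ¬A} at c — c ∈ D
5. Entailed for c: {A, B, C, D}

{A, B, C, D}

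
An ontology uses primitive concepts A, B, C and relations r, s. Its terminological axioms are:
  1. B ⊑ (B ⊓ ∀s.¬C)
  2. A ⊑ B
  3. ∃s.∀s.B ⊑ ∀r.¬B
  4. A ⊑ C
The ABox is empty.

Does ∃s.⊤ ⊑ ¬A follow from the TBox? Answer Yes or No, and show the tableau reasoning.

1. ∃s.⊤ ⊑ ¬A  ⇔  (∃s.⊤ ⊓ A) unsat w.r.t. T
   apply at x₀: A⊑B; A⊑C
   open: L(x₀) ⊇ {A, B, C, ∀s.¬C, ∀s.∃s.¬B, …} (+ ∃-successors)
2. Hence ∃s.⊤ ⊑ ¬A: not entailed.

No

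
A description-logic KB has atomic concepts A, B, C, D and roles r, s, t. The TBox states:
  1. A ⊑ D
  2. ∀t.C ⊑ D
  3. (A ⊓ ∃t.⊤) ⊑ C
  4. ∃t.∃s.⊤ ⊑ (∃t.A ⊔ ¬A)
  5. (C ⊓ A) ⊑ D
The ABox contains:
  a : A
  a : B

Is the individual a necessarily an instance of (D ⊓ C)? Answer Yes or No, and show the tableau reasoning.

No

1. a : (D ⊓ C)?  L(a) = {A, B} ∪ {(¬D ⊔ ¬C)}
   apply at a: A⊑D
   open: L(a) ⊇ {A, B, D, ¬C, ∀t.∀s.⊥, …} — a ∉ (D ⊓ C) possible
2. Hence a : (D ⊓ C): not entailed.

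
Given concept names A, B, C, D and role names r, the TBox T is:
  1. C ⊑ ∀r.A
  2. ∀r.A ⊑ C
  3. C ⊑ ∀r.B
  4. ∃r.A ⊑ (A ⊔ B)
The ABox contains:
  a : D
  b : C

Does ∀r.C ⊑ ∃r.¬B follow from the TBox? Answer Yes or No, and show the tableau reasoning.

No

1. ∀r.C ⊑ ∃r.¬B  ⇔  (∀r.C ⊓ ∀r.B) unsat w.r.t. T
   open: L(x₀) ⊇ {¬C, ∀r.B, ∀r.C, ∀r.¬A, ∃r.¬A} (+ ∃-successors)
2. Hence ∀r.C ⊑ ∃r.¬B: not entailed.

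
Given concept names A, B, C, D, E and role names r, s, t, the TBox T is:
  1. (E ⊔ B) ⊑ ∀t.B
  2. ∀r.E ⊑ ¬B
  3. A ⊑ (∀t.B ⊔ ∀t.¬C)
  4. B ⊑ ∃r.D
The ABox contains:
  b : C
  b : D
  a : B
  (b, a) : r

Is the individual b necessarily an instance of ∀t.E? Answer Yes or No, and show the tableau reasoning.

1. b : ∀t.E?  L(b) = {C, D} ∪ {∃t.¬E}
   open: L(b) ⊇ {C, D, ¬A, ¬B, ¬E, …} (+ ∃-successors) — b ∉ ∀t.E possible
2. Hence b : ∀t.E: not entailed.

No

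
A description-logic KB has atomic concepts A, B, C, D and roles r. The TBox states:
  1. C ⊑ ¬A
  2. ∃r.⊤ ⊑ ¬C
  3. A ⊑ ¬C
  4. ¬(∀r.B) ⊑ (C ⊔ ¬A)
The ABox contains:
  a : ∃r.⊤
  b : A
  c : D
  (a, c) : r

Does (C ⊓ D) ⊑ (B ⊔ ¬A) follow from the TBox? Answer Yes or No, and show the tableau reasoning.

Yes

1. (C ⊓ D) ⊑ (B ⊔ ¬A)  ⇔  ((C ⊓ D) ⊓ (¬B ⊓ A)) unsat w.r.t. T
   all branches close; clash {C, ¬C} at x₀
2. Hence (C ⊓ D) ⊑ (B ⊔ ¬A): entailed.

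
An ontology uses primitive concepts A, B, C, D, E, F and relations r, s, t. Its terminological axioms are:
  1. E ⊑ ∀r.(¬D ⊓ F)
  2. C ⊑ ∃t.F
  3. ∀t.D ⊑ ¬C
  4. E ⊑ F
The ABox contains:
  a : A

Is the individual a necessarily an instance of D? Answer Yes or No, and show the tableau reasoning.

No

1. a : D?  L(a) = {A} ∪ {¬D}
   open: L(a) ⊇ {A, ¬C, ¬D, ¬E} — a ∉ D possible
2. Hence a : D: not entailed.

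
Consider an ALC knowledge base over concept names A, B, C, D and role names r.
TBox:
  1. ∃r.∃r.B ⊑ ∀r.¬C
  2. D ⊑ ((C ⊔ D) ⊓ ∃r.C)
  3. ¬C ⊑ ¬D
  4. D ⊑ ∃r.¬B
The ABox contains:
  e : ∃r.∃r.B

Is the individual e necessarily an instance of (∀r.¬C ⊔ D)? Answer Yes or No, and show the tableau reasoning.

Yes

1. e : (∀r.¬C ⊔ D)?  L(e) = {∃r.∃r.B} ∪ {(∃r.C ⊓ ¬D)}
   clash {C, ¬C} at an ∃-successor — e ∈ (∀r.¬C ⊔ D)
2. Hence e : (∀r.¬C ⊔ D): entailed.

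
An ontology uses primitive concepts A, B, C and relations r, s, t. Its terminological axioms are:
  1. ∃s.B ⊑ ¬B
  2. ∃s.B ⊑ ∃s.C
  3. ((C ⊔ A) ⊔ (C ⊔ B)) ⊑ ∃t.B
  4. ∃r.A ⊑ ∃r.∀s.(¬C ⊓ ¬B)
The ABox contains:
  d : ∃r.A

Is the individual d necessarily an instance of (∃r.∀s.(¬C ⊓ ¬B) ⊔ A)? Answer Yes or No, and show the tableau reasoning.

Yes

1. d : (∃r.∀s.(¬C ⊓ ¬B) ⊔ A)?  L(d) = {∃r.A} ∪ {(∀r.∃s.(C ⊔ B) ⊓ ¬A)}
   clash {B, ¬B} at an ∃-successor — d ∈ (∃r.∀s.(¬C ⊓ ¬B) ⊔ A)
2. Hence d : (∃r.∀s.(¬C ⊓ ¬B) ⊔ A): entailed.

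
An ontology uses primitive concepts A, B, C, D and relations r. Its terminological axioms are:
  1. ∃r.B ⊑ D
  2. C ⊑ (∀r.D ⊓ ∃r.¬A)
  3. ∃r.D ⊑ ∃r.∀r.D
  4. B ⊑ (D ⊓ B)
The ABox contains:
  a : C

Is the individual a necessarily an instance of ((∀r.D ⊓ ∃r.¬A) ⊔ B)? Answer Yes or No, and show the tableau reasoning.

1. a : ((∀r.D ⊓ ∃r.¬A) ⊔ B)?  L(a) = {C} ∪ {((∃r.¬D ⊔ ∀r.A) ⊓ ¬B)}
   clash {A, ¬A} at an ∃-successor — a ∈ ((∀r.D ⊓ ∃r.¬A) ⊔ B)
2. Hence a : ((∀r.D ⊓ ∃r.¬A) ⊔ B): entailed.

Yes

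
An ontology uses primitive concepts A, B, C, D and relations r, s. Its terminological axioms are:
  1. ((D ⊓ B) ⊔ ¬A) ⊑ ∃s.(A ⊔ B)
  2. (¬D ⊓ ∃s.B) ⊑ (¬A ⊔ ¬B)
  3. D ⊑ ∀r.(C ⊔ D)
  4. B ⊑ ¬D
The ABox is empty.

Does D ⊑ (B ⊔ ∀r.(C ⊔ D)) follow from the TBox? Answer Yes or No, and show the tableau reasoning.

Yes

1. D ⊑ (B ⊔ ∀r.(C ⊔ D))  ⇔  (D ⊓ (¬B ⊓ ∃r.(¬C ⊓ ¬D))) unsat w.r.t. T
   all branches close; clash {D, ¬D} at an ∃-successor
2. Hence D ⊑ (B ⊔ ∀r.(C ⊔ D)): entailed.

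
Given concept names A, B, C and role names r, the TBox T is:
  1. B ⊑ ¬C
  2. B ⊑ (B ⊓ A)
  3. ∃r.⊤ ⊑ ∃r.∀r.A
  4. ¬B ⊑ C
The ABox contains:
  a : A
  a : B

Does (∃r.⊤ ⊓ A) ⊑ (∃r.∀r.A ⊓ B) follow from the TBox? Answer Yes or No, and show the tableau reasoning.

No

1. (∃r.⊤ ⊓ A) ⊑ (∃r.∀r.A ⊓ B)  ⇔  ((∃r.⊤ ⊓ A) ⊓ (∀r.∃r.¬A ⊔ ¬B)) unsat w.r.t. T
   apply at x₀: ∃r.⊤⊑∃r.∀r.A
   open: L(x₀) ⊇ {A, C, ¬B, ∃r.∀r.A, ∃r.⊤} (+ ∃-successors)
2. Hence (∃r.⊤ ⊓ A) ⊑ (∃r.∀r.A ⊓ B): not entailed.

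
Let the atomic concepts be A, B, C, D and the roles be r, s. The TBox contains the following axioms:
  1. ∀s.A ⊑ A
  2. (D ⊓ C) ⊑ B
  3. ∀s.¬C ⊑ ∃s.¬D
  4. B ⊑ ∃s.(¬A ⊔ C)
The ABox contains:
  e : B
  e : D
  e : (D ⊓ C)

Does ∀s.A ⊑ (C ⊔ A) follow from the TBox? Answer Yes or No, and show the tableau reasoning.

Yes

1. ∀s.A ⊑ (C ⊔ A)  ⇔  (∀s.A ⊓ (¬C ⊓ ¬A)) unsat w.r.t. T
   all branches close; clash {A, ¬A} at x₀
2. Hence ∀s.A ⊑ (C ⊔ A): entailed.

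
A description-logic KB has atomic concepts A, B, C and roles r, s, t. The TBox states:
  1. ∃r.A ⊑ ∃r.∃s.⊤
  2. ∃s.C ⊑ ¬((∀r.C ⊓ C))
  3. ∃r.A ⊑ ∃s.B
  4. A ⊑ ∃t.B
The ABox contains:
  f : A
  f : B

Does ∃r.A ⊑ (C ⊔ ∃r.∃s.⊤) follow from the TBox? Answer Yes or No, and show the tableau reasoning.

1. ∃r.A ⊑ (C ⊔ ∃r.∃s.⊤)  ⇔  (∃r.A ⊓ (¬C ⊓ ∀r.∀s.⊥)) unsat w.r.t. T
   all branches close; clash ⊥ at an ∃-successor
2. Hence ∃r.A ⊑ (C ⊔ ∃r.∃s.⊤): entailed.

Yes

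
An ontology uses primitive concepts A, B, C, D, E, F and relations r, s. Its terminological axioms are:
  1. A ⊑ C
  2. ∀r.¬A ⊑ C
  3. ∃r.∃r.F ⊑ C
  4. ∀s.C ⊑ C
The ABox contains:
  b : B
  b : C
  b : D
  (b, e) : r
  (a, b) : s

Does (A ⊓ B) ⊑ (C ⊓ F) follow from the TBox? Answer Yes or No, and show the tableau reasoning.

No

1. (A ⊓ B) ⊑ (C ⊓ F)  ⇔  ((A ⊓ B) ⊓ (¬C ⊔ ¬F)) unsat w.r.t. T
   apply at x₀: A⊑C
   open: L(x₀) ⊇ {A, B, C, ¬F}
2. Hence (A ⊓ B) ⊑ (C ⊓ F): not entailed.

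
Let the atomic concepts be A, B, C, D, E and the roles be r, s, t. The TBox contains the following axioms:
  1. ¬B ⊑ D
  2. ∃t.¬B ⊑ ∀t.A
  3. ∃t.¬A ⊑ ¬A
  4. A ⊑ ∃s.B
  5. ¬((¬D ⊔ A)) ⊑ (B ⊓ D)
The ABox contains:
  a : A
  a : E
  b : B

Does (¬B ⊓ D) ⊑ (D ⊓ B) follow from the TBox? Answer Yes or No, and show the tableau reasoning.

No

1. (¬B ⊓ D) ⊑ (D ⊓ B)  ⇔  ((¬B ⊓ D) ⊓ (¬D ⊔ ¬B)) unsat w.r.t. T
   open: L(x₀) ⊇ {A, D, ¬B, ∀t.A, ∃s.B} (+ ∃-successors)
2. Hence (¬B ⊓ D) ⊑ (D ⊓ B): not entailed.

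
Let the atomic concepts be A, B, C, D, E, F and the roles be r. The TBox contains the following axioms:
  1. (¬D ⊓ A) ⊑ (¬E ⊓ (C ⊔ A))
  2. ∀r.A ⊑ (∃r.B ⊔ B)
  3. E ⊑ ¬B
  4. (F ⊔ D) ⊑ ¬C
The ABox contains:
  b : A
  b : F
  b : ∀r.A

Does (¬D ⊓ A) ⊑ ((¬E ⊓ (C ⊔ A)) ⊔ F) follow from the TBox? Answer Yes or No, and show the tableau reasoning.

Yes

1. (¬D ⊓ A) ⊑ ((¬E ⊓ (C ⊔ A)) ⊔ F)  ⇔  ((¬D ⊓ A) ⊓ ((E ⊔ (¬C ⊓ ¬A)) ⊓ ¬F)) unsat w.r.t. T
   all branches close; clash {A, ¬A} at x₀
2. Hence (¬D ⊓ A) ⊑ ((¬E ⊓ (C ⊔ A)) ⊔ F): entailed.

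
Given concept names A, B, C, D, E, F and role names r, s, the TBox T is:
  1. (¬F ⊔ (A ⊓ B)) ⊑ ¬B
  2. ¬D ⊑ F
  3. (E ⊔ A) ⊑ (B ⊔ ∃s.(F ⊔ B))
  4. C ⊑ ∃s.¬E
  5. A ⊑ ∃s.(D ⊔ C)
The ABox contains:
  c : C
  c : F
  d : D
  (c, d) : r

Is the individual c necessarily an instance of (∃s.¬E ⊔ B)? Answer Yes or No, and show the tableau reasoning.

Yes

1. c : (∃s.¬E ⊔ B)?  L(c) = {C, F} ∪ {(∀s.E ⊓ ¬B)}
   clash {E, ¬E} at an ∃-successor — c ∈ (∃s.¬E ⊔ B)
2. Hence c : (∃s.¬E ⊔ B): entailed.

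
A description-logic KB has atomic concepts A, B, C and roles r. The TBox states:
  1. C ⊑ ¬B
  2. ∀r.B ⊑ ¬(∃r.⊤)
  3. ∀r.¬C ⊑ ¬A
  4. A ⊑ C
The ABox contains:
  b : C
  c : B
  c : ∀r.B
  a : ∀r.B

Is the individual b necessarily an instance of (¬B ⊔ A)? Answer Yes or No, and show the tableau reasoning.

1. b : (¬B ⊔ A)?  L(b) = {C} ∪ {(B ⊓ ¬A)}
   clash {B, ¬B} at b — b ∈ (¬B ⊔ A)
2. Hence b : (¬B ⊔ A): entailed.

Yes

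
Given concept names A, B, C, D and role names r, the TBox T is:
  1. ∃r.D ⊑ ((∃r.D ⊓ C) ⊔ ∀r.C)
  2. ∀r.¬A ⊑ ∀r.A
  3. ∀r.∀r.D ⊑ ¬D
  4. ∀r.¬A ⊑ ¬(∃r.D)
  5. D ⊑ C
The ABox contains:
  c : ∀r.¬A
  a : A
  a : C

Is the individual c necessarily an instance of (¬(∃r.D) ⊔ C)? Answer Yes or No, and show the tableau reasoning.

Yes

1. c : (¬(∃r.D) ⊔ C)?  L(c) = {∀r.¬A} ∪ {(∃r.D ⊓ ¬C)}
   clash {C, ¬C} at c — c ∈ (¬(∃r.D) ⊔ C)
2. Hence c : (¬(∃r.D) ⊔ C): entailed.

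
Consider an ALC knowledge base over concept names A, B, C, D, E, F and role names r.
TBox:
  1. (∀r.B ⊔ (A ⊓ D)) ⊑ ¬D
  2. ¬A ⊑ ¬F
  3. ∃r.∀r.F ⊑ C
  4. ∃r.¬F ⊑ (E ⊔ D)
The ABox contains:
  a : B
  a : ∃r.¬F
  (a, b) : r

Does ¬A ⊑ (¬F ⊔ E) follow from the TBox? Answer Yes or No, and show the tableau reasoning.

1. ¬A ⊑ (¬F ⊔ E)  ⇔  (¬A ⊓ (F ⊓ ¬E)) unsat w.r.t. T
   all branches close; clash {F, ¬F} at x₀
2. Hence ¬A ⊑ (¬F ⊔ E): entailed.

Yes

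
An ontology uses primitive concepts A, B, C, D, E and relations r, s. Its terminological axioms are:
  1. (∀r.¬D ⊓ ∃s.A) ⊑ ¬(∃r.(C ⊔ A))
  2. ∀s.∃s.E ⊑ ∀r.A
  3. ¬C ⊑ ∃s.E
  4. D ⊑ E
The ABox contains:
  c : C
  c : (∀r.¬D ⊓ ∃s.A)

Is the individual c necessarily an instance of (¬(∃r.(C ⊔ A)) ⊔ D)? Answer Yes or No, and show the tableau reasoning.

1. c : (¬(∃r.(C ⊔ A)) ⊔ D)?  L(c) = {C, (∀r.¬D ⊓ ∃s.A)} ∪ {(∃r.(C ⊔ A) ⊓ ¬D)}
   clash {A, ¬A} at an ∃-successor — c ∈ (¬(∃r.(C ⊔ A)) ⊔ D)
2. Hence c : (¬(∃r.(C ⊔ A)) ⊔ D): entailed.

Yes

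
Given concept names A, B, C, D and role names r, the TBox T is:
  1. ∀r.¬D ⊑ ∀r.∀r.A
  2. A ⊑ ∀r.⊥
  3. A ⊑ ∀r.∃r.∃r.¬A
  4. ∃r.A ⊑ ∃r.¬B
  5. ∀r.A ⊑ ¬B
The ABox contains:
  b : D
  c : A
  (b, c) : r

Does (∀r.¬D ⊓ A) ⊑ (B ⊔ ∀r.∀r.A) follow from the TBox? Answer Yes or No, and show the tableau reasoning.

1. (∀r.¬D ⊓ A) ⊑ (B ⊔ ∀r.∀r.A)  ⇔  ((∀r.¬D ⊓ A) ⊓ (¬B ⊓ ∃r.∃r.¬A)) unsat w.r.t. T
   all branches close; clash ⊥ at an ∃-successor
2. Hence (∀r.¬D ⊓ A) ⊑ (B ⊔ ∀r.∀r.A): entailed.

Yes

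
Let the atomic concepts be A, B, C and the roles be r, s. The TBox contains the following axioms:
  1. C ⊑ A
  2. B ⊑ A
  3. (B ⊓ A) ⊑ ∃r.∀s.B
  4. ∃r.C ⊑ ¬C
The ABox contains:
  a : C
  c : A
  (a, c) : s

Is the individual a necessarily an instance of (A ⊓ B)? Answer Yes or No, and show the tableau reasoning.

No

1. a : (A ⊓ B)?  L(a) = {C} ∪ {(¬A ⊔ ¬B)}
   apply at a: C⊑A
   open: L(a) ⊇ {A, C, ¬B, ∀r.¬C} — a ∉ (A ⊓ B) possible
2. Hence a : (A ⊓ B): not entailed.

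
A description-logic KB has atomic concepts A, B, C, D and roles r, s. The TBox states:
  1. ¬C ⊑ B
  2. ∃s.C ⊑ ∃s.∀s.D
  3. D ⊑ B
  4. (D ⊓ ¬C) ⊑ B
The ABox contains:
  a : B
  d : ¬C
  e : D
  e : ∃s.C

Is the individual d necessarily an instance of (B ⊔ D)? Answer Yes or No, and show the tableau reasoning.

Yes

1. d : (B ⊔ D)?  L(d) = {¬C} ∪ {(¬B ⊓ ¬D)}
   clash {B, ¬B} at d — d ∈ (B ⊔ D)
2. Hence d : (B ⊔ D): entailed.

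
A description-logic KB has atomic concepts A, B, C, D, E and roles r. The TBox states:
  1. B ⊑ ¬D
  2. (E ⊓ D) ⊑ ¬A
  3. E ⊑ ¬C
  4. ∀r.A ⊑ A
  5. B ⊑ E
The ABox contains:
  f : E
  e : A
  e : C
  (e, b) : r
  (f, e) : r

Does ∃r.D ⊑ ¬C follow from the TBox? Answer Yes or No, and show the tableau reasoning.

1. ∃r.D ⊑ ¬C  ⇔  (∃r.D ⊓ C) unsat w.r.t. T
   open: L(x₀) ⊇ {C, ¬B, ¬E, ∃r.D, ∃r.¬A} (+ ∃-successors)
2. Hence ∃r.D ⊑ ¬C: not entailed.

No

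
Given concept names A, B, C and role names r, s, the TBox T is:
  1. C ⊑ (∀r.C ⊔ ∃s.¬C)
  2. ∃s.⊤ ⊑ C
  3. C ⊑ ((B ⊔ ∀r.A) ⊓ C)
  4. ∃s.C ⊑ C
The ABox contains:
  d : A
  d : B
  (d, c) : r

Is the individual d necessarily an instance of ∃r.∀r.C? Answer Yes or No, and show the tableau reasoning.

1. d : ∃r.∀r.C?  L(d) = {A, B} ∪ {∀r.∃r.¬C}
   open: L(d) ⊇ {A, B, ¬C, ∀r.∃r.¬C, ∀s.¬C, …} — d ∉ ∃r.∀r.C possible
2. Hence d : ∃r.∀r.C: not entailed.

No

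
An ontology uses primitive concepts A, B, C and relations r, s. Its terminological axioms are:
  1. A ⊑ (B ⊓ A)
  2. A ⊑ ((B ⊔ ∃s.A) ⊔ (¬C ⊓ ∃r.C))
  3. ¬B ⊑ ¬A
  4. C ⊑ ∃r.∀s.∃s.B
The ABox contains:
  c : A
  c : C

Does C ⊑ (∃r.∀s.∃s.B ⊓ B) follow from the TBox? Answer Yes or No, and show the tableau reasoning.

No

1. C ⊑ (∃r.∀s.∃s.B ⊓ B)  ⇔  (C ⊓ (∀r.∃s.∀s.¬B ⊔ ¬B)) unsat w.r.t. T
   apply at x₀: C⊑∃r.∀s.∃s.B
   open: L(x₀) ⊇ {C, ¬A, ¬B, ∃r.∀s.∃s.B} (+ ∃-successors)
2. Hence C ⊑ (∃r.∀s.∃s.B ⊓ B): not entailed.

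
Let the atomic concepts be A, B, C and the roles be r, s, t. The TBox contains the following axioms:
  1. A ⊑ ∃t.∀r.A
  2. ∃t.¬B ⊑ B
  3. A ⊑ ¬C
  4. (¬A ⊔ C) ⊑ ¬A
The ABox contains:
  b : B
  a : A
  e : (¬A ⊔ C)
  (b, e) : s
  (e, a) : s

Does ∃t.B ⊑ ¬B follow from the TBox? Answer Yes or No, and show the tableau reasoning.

1. ∃t.B ⊑ ¬B  ⇔  (∃t.B ⊓ B) unsat w.r.t. T
   open: L(x₀) ⊇ {B, ¬A, ∃t.B} (+ ∃-successors)
2. Hence ∃t.B ⊑ ¬B: not entailed.

No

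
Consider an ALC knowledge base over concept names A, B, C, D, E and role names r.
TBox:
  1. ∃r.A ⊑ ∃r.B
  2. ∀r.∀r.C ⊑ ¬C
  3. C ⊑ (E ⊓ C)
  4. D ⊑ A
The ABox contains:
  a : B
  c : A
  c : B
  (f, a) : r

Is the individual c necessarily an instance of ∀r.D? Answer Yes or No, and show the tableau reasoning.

1. c : ∀r.D?  L(c) = {A, B} ∪ {∃r.¬D}
   open: L(c) ⊇ {A, B, ¬C, ∀r.¬A, ∃r.¬D} (+ ∃-successors) — c ∉ ∀r.D possible
2. Hence c : ∀r.D: not entailed.

No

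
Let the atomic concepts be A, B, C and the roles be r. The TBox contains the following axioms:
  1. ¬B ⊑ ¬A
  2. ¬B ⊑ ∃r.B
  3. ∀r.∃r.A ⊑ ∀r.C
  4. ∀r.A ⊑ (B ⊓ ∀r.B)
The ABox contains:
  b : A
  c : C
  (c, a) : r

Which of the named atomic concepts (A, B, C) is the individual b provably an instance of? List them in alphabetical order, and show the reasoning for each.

{A, B}

1. b : A?  L(b) = {A} ∪ {¬A}
   clash {A, ¬A} at b — b ∈ A
2. b : B?  L(b) = {A} ∪ {¬B}
   clash {A, ¬A} at b — b ∈ B
3. b : C?  L(b) = {A} ∪ {¬C}
   open: L(b) ⊇ {A, B, ¬C, ∃r.¬A, ∃r.∀r.¬A} (+ ∃-successors) — b ∉ C possible
4. Entailed for b: {A, B}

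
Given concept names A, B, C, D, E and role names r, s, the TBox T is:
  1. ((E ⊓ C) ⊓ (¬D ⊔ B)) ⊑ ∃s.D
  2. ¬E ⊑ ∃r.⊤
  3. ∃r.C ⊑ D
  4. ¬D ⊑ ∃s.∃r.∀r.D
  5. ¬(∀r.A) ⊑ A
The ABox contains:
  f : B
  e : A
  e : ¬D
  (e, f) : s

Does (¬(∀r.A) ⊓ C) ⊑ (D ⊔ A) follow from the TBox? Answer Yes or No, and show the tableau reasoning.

Yes

1. (¬(∀r.A) ⊓ C) ⊑ (D ⊔ A)  ⇔  ((∃r.¬A ⊓ C) ⊓ (¬D ⊓ ¬A)) unsat w.r.t. T
   all branches close; clash {A, ¬A} at x₀
2. Hence (¬(∀r.A) ⊓ C) ⊑ (D ⊔ A): entailed.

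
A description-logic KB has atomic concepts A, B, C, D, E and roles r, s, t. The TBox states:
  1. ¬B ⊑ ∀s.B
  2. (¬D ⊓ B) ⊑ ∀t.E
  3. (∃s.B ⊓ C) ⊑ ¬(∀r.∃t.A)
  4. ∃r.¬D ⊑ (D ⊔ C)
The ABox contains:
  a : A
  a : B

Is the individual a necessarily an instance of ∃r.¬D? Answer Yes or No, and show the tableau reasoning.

1. a : ∃r.¬D?  L(a) = {A, B} ∪ {∀r.D}
   open: L(a) ⊇ {A, B, D, ∀r.D, ∀s.¬B} — a ∉ ∃r.¬D possible
2. Hence a : ∃r.¬D: not entailed.

No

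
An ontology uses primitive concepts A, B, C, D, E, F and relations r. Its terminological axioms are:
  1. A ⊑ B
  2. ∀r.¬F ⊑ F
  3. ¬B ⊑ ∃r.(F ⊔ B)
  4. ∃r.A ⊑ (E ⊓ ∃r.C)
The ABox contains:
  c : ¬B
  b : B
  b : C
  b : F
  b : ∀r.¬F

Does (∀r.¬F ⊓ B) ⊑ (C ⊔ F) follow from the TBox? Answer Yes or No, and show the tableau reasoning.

Yes

1. (∀r.¬F ⊓ B) ⊑ (C ⊔ F)  ⇔  ((∀r.¬F ⊓ B) ⊓ (¬C ⊓ ¬F)) unsat w.r.t. T
   all branches close; clash {F, ¬F} at x₀
2. Hence (∀r.¬F ⊓ B) ⊑ (C ⊔ F): entailed.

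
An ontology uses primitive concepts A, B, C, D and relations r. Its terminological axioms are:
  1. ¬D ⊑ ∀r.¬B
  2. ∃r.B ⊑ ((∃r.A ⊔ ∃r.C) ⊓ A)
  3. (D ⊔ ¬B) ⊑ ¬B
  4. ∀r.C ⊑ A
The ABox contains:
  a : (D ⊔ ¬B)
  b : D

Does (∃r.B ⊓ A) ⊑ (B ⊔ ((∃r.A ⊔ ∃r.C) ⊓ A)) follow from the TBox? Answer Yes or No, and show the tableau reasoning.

Yes

1. (∃r.B ⊓ A) ⊑ (B ⊔ ((∃r.A ⊔ ∃r.C) ⊓ A))  ⇔  ((∃r.B ⊓ A) ⊓ (¬B ⊓ ((∀r.¬A ⊓ ∀r.¬C) ⊔ ¬A))) unsat w.r.t. T
   all branches close; clash {A, ¬A} at x₀
2. Hence (∃r.B ⊓ A) ⊑ (B ⊔ ((∃r.A ⊔ ∃r.C) ⊓ A)): entailed.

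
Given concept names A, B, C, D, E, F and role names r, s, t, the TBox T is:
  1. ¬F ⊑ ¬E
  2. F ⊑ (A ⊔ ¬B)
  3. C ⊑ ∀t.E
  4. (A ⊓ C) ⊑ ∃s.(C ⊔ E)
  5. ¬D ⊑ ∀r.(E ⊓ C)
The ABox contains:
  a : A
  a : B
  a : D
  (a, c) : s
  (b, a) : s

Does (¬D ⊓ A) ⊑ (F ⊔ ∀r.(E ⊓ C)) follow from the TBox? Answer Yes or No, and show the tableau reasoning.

1. (¬D ⊓ A) ⊑ (F ⊔ ∀r.(E ⊓ C))  ⇔  ((¬D ⊓ A) ⊓ (¬F ⊓ ∃r.(¬E ⊔ ¬C))) unsat w.r.t. T
   all branches close; clash {E, ¬E} at an ∃-successor
2. Hence (¬D ⊓ A) ⊑ (F ⊔ ∀r.(E ⊓ C)): entailed.

Yes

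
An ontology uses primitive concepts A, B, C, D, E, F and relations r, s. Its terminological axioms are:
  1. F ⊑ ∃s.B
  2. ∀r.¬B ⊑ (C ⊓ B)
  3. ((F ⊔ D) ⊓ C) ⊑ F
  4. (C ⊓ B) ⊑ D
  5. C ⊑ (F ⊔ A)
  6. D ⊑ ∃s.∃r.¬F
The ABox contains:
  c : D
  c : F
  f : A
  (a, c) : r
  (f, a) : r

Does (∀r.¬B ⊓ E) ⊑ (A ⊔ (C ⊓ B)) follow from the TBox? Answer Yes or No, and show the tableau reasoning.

Yes

1. (∀r.¬B ⊓ E) ⊑ (A ⊔ (C ⊓ B))  ⇔  ((∀r.¬B ⊓ E) ⊓ (¬A ⊓ (¬C ⊔ ¬B))) unsat w.r.t. T
   all branches close; clash {A, ¬A} at x₀
2. Hence (∀r.¬B ⊓ E) ⊑ (A ⊔ (C ⊓ B)): entailed.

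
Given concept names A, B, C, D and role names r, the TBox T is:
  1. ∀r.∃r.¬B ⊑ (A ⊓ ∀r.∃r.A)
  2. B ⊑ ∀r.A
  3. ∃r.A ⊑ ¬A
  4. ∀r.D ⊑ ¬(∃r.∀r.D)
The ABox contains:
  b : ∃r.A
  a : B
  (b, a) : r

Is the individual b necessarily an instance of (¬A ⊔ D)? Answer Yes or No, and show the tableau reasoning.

Yes

1. b : (¬A ⊔ D)?  L(b) = {∃r.A} ∪ {(A ⊓ ¬D)}
   clash {A, ¬A} at b — b ∈ (¬A ⊔ D)
2. Hence b : (¬A ⊔ D): entailed.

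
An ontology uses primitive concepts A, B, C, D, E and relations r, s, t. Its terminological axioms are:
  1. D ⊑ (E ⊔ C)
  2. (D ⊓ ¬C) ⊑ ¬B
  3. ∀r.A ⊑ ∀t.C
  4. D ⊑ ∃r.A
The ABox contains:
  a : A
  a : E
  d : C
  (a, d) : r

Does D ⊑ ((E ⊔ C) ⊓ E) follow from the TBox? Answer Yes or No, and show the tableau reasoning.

1. D ⊑ ((E ⊔ C) ⊓ E)  ⇔  (D ⊓ ((¬E ⊓ ¬C) ⊔ ¬E)) unsat w.r.t. T
   apply at x₀: D⊑(E ⊔ C); D⊑∃r.A
   open: L(x₀) ⊇ {C, D, ¬E, ∃r.A, ∃r.¬A} (+ ∃-successors)
2. Hence D ⊑ ((E ⊔ C) ⊓ E): not entailed.

No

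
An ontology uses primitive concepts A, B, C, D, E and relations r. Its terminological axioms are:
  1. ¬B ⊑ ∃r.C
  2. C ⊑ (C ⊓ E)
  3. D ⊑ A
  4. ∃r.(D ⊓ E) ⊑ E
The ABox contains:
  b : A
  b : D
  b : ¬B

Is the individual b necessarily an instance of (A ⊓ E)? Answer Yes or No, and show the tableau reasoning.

No

1. b : (A ⊓ E)?  L(b) = {A, D, ¬B} ∪ {(¬A ⊔ ¬E)}
   apply at b: ¬B⊑∃r.C
   open: L(b) ⊇ {A, D, ¬B, ¬C, ¬E, …} (+ ∃-successors) — b ∉ (A ⊓ E) possible
2. Hence b : (A ⊓ E): not entailed.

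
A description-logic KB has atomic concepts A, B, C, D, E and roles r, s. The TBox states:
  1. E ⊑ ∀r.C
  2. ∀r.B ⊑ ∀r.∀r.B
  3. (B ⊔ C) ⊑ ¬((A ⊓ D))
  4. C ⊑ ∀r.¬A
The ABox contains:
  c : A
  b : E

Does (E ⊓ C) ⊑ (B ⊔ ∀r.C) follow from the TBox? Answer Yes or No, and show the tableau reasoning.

1. (E ⊓ C) ⊑ (B ⊔ ∀r.C)  ⇔  ((E ⊓ C) ⊓ (¬B ⊓ ∃r.¬C)) unsat w.r.t. T
   all branches close; clash {C, ¬C} at an ∃-successor
2. Hence (E ⊓ C) ⊑ (B ⊔ ∀r.C): entailed.

Yes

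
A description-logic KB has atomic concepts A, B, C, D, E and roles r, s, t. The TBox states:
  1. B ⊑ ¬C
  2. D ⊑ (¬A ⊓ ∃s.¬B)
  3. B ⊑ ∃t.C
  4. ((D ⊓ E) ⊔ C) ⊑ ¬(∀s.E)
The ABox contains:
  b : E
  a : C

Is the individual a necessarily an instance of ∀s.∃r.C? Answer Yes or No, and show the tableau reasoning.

No

1. a : ∀s.∃r.C?  L(a) = {C} ∪ {∃s.∀r.¬C}
   open: L(a) ⊇ {C, ¬B, ¬D, ∃s.¬E, ∃s.∀r.¬C} (+ ∃-successors) — a ∉ ∀s.∃r.C possible
2. Hence a : ∀s.∃r.C: not entailed.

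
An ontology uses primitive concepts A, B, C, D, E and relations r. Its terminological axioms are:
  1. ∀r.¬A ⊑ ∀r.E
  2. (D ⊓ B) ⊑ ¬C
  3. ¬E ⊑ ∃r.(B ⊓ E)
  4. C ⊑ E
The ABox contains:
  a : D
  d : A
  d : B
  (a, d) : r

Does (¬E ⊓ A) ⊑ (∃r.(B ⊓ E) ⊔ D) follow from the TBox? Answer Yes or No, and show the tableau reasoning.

Yes

1. (¬E ⊓ A) ⊑ (∃r.(B ⊓ E) ⊔ D)  ⇔  ((¬E ⊓ A) ⊓ (∀r.(¬B ⊔ ¬E) ⊓ ¬D)) unsat w.r.t. T
   all branches close; clash {E, ¬E} at x₀
2. Hence (¬E ⊓ A) ⊑ (∃r.(B ⊓ E) ⊔ D): entailed.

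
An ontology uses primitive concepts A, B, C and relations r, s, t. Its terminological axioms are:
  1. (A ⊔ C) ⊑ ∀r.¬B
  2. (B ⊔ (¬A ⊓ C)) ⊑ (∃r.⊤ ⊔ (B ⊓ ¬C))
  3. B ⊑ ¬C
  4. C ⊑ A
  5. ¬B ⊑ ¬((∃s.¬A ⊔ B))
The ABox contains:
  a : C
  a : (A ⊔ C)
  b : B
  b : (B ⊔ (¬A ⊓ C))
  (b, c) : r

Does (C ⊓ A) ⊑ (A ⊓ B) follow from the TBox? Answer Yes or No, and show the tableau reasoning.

No

1. (C ⊓ A) ⊑ (A ⊓ B)  ⇔  ((C ⊓ A) ⊓ (¬A ⊔ ¬B)) unsat w.r.t. T
   open: L(x₀) ⊇ {A, C, ¬B, ∀r.¬B, ∀s.A}
2. Hence (C ⊓ A) ⊑ (A ⊓ B): not entailed.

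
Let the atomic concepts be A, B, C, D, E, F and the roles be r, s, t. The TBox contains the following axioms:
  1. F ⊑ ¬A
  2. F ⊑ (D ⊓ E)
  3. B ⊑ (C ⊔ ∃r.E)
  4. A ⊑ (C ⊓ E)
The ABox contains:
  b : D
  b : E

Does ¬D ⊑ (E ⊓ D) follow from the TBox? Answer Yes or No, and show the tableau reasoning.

No

1. ¬D ⊑ (E ⊓ D)  ⇔  (¬D ⊓ (¬E ⊔ ¬D)) unsat w.r.t. T
   open: L(x₀) ⊇ {¬A, ¬B, ¬D, ¬F}
2. Hence ¬D ⊑ (E ⊓ D): not entailed.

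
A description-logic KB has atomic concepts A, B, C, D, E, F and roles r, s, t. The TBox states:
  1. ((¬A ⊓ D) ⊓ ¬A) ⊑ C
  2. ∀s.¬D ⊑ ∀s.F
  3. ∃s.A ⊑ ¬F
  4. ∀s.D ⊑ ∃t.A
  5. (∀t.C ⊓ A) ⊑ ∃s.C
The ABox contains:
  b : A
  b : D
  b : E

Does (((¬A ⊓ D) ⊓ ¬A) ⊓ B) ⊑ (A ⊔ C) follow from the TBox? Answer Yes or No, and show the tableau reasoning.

1. (((¬A ⊓ D) ⊓ ¬A) ⊓ B) ⊑ (A ⊔ C)  ⇔  ((((¬A ⊓ D) ⊓ ¬A) ⊓ B) ⊓ (¬A ⊓ ¬C)) unsat w.r.t. T
   all branches close; clash {C, ¬C} at x₀
2. Hence (((¬A ⊓ D) ⊓ ¬A) ⊓ B) ⊑ (A ⊔ C): entailed.

Yes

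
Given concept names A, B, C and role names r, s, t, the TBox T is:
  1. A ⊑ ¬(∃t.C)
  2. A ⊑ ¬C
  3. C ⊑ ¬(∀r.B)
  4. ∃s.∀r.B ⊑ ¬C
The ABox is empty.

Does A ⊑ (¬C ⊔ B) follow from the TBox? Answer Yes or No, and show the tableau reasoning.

1. A ⊑ (¬C ⊔ B)  ⇔  (A ⊓ (C ⊓ ¬B)) unsat w.r.t. T
   all branches close; clash {C, ¬C} at x₀
2. Hence A ⊑ (¬C ⊔ B): entailed.

Yes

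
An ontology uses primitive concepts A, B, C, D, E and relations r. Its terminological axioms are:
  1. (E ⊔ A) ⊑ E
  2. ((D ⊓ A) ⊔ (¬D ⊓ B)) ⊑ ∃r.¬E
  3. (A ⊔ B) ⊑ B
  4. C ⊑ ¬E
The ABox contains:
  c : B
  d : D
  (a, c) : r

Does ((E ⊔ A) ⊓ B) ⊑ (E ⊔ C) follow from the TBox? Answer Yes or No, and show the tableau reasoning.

1. ((E ⊔ A) ⊓ B) ⊑ (E ⊔ C)  ⇔  (((E ⊔ A) ⊓ B) ⊓ (¬E ⊓ ¬C)) unsat w.r.t. T
   all branches close; clash {E, ¬E} at x₀
2. Hence ((E ⊔ A) ⊓ B) ⊑ (E ⊔ C): entailed.

Yes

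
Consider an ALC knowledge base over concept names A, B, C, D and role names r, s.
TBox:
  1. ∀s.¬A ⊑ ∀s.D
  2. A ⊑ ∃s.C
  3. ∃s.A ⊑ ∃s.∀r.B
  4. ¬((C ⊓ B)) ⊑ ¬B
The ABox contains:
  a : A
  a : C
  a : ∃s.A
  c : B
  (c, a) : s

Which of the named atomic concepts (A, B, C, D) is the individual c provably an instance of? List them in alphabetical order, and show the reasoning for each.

{B, C}

1. c : A?  L(c) = {B} ∪ {¬A}
   open: L(c) ⊇ {B, C, ¬A, ∃s.A, ∃s.∀r.B} (+ ∃-successors) — c ∉ A possible
2. c : B?  L(c) = {B} ∪ {¬B}
   clash {B, ¬B} at c — c ∈ B
3. c : C?  L(c) = {B} ∪ {¬C}
   clash {B, ¬B} at c — c ∈ C
4. c : D?  L(c) = {B} ∪ {¬D}
   open: L(c) ⊇ {B, C, ¬A, ¬D, ∃s.A, …} (+ ∃-successors) — c ∉ D possible
5. Entailed for c: {B, C}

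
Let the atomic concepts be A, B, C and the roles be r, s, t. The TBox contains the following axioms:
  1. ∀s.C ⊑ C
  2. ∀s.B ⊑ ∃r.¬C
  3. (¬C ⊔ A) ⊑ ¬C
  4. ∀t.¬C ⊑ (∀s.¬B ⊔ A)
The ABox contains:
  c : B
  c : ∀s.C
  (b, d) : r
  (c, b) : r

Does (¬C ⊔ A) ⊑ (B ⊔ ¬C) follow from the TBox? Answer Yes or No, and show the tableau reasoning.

Yes

1. (¬C ⊔ A) ⊑ (B ⊔ ¬C)  ⇔  ((¬C ⊔ A) ⊓ (¬B ⊓ C)) unsat w.r.t. T
   all branches close; clash {C, ¬C} at x₀
2. Hence (¬C ⊔ A) ⊑ (B ⊔ ¬C): entailed.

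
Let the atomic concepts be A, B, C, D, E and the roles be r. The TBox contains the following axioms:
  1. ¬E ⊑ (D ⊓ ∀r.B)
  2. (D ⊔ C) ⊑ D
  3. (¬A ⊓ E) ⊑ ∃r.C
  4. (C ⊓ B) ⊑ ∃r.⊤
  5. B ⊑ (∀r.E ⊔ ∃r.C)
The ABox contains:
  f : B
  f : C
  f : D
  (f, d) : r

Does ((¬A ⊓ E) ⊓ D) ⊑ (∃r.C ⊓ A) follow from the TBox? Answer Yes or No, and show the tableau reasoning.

No

1. ((¬A ⊓ E) ⊓ D) ⊑ (∃r.C ⊓ A)  ⇔  (((¬A ⊓ E) ⊓ D) ⊓ (∀r.¬C ⊔ ¬A)) unsat w.r.t. T
   apply at x₀: (¬A ⊓ E)⊑∃r.C
   open: L(x₀) ⊇ {D, E, ¬A, ¬B, ¬C, …} (+ ∃-successors)
2. Hence ((¬A ⊓ E) ⊓ D) ⊑ (∃r.C ⊓ A): not entailed.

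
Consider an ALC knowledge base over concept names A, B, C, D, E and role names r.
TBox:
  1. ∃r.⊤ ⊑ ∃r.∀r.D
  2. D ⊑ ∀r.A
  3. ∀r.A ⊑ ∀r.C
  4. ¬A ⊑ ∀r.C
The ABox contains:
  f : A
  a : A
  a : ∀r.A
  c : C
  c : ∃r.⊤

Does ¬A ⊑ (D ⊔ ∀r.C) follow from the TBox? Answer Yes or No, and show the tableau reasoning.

Yes

1. ¬A ⊑ (D ⊔ ∀r.C)  ⇔  (¬A ⊓ (¬D ⊓ ∃r.¬C)) unsat w.r.t. T
   all branches close; clash {C, ¬C} at an ∃-successor
2. Hence ¬A ⊑ (D ⊔ ∀r.C): entailed.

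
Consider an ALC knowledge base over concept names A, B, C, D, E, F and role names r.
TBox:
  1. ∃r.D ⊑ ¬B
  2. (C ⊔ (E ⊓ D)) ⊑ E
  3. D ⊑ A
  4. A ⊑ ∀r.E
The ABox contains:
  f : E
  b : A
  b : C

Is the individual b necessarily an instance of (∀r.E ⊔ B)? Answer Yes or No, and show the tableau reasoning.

1. b : (∀r.E ⊔ B)?  L(b) = {A, C} ∪ {(∃r.¬E ⊓ ¬B)}
   clash {E, ¬E} at an ∃-successor — b ∈ (∀r.E ⊔ B)
2. Hence b : (∀r.E ⊔ B): entailed.

Yes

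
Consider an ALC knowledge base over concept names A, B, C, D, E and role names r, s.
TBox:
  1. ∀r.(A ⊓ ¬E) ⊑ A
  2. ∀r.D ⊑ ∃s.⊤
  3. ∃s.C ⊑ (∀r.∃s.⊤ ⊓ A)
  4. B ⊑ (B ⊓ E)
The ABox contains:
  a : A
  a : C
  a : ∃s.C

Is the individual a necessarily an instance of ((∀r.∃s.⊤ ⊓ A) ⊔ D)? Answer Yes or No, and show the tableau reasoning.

1. a : ((∀r.∃s.⊤ ⊓ A) ⊔ D)?  L(a) = {A, C, ∃s.C} ∪ {((∃r.∀s.⊥ ⊔ ¬A) ⊓ ¬D)}
   clash {A, ¬A} at a — a ∈ ((∀r.∃s.⊤ ⊓ A) ⊔ D)
2. Hence a : ((∀r.∃s.⊤ ⊓ A) ⊔ D): entailed.

Yes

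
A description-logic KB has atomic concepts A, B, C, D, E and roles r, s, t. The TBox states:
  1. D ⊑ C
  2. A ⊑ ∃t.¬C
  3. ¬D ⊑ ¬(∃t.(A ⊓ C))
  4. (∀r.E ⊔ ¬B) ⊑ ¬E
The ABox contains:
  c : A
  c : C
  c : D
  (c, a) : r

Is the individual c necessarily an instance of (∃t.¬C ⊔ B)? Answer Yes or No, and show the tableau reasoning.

1. c : (∃t.¬C ⊔ B)?  L(c) = {A, C, D} ∪ {(∀t.C ⊓ ¬B)}
   clash {C, ¬C} at an ∃-successor — c ∈ (∃t.¬C ⊔ B)
2. Hence c : (∃t.¬C ⊔ B): entailed.

Yes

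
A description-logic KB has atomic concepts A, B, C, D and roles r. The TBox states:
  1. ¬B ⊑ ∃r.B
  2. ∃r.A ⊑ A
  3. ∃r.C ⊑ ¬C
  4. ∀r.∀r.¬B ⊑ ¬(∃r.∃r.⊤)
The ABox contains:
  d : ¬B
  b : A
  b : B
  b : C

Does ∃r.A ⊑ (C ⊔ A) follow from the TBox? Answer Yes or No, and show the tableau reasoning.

1. ∃r.A ⊑ (C ⊔ A)  ⇔  (∃r.A ⊓ (¬C ⊓ ¬A)) unsat w.r.t. T
   all branches close; clash {A, ¬A} at x₀
2. Hence ∃r.A ⊑ (C ⊔ A): entailed.

Yes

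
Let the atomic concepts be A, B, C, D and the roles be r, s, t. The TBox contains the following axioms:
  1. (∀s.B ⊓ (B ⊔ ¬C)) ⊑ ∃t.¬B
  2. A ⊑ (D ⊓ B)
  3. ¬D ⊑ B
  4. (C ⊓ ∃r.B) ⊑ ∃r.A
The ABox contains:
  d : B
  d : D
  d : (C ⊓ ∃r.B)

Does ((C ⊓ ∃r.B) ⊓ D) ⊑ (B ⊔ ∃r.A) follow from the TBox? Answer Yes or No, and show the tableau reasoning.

Yes

1. ((C ⊓ ∃r.B) ⊓ D) ⊑ (B ⊔ ∃r.A)  ⇔  (((C ⊓ ∃r.B) ⊓ D) ⊓ (¬B ⊓ ∀r.¬A)) unsat w.r.t. T
   all branches close; clash {B, ¬B} at x₀
2. Hence ((C ⊓ ∃r.B) ⊓ D) ⊑ (B ⊔ ∃r.A): entailed.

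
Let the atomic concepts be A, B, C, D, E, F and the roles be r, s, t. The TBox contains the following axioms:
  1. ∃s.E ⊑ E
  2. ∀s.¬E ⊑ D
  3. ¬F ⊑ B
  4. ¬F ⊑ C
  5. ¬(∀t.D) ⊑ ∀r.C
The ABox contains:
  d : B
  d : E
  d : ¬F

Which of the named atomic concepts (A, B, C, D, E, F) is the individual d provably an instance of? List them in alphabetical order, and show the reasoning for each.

1. d : A?  L(d) = {B, E, ¬F} ∪ {¬A}
   apply at d: ¬F⊑C
   open: L(d) ⊇ {B, C, E, ¬A, ¬F, …} (+ ∃-successors) — d ∉ A possible
2. d : B?  L(d) = {B, E, ¬F} ∪ {¬B}
   clash {B, ¬B} at d — d ∈ B
3. d : C?  L(d) = {B, E, ¬F} ∪ {¬C}
   clash {C, ¬C} at d — d ∈ C
4. d : D?  L(d) = {B, E, ¬F} ∪ {¬D}
   apply at d: ¬F⊑C
   open: L(d) ⊇ {B, C, E, ¬D, ¬F, …} (+ ∃-successors) — d ∉ D possible
5. d : E?  L(d) = {B, E, ¬F} ∪ {¬E}
   clash {E, ¬E} at d — d ∈ E
6. d : F?  L(d) = {B, E, ¬F} ∪ {¬F}
   apply at d: ¬F⊑C
   open: L(d) ⊇ {B, C, E, ¬F, ∀t.D, …} (+ ∃-successors) — d ∉ F possible
7. Entailed for d: {B, C, E}

{B, C, E}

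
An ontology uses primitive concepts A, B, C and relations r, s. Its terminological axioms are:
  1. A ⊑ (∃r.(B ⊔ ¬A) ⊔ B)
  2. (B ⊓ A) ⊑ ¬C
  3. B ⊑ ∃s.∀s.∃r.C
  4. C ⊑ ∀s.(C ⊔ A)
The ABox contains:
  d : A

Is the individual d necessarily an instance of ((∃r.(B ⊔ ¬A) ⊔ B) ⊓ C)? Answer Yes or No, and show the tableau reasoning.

1. d : ((∃r.(B ⊔ ¬A) ⊔ B) ⊓ C)?  L(d) = {A} ∪ {((∀r.(¬B ⊓ A) ⊓ ¬B) ⊔ ¬C)}
   apply at d: A⊑(∃r.(B ⊔ ¬A) ⊔ B)
   open: L(d) ⊇ {A, ¬B, ¬C, ∃r.(B ⊔ ¬A)} (+ ∃-successors) — d ∉ ((∃r.(B ⊔ ¬A) ⊔ B) ⊓ C) possible
2. Hence d : ((∃r.(B ⊔ ¬A) ⊔ B) ⊓ C): not entailed.

No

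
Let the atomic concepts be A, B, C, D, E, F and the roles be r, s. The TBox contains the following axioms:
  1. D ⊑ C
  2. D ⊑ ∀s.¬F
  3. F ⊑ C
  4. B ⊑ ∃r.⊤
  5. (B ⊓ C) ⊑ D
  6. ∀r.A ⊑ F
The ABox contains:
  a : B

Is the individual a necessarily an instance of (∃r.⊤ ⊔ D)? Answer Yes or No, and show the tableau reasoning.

1. a : (∃r.⊤ ⊔ D)?  L(a) = {B} ∪ {(∀r.⊥ ⊓ ¬D)}
   clash {D, ¬D} at a — a ∈ (∃r.⊤ ⊔ D)
2. Hence a : (∃r.⊤ ⊔ D): entailed.

Yes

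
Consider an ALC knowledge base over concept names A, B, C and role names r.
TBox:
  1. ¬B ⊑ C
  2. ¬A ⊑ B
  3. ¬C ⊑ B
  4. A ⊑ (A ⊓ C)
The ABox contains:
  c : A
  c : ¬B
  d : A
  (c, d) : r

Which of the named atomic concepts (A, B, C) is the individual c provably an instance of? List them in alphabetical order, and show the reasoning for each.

{A, C}

1. c : A?  L(c) = {A, ¬B} ∪ {¬A}
   clash {A, ¬A} at c — c ∈ A
2. c : B?  L(c) = {A, ¬B} ∪ {¬B}
   apply at c: ¬B⊑C; A⊑(A ⊓ C)
   open: L(c) ⊇ {A, C, ¬B} — c ∉ B possible
3. c : C?  L(c) = {A, ¬B} ∪ {¬C}
   clash {C, ¬C} at c — c ∈ C
4. Entailed for c: {A, C}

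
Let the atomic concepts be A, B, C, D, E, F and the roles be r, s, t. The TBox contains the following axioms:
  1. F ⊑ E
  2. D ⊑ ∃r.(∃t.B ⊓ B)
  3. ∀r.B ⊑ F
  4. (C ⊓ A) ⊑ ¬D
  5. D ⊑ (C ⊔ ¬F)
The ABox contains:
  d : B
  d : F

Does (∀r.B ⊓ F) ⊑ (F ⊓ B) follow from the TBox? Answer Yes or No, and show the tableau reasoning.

1. (∀r.B ⊓ F) ⊑ (F ⊓ B)  ⇔  ((∀r.B ⊓ F) ⊓ (¬F ⊔ ¬B)) unsat w.r.t. T
   apply at x₀: F⊑E
   open: L(x₀) ⊇ {E, F, ¬B, ¬C, ¬D, …}
2. Hence (∀r.B ⊓ F) ⊑ (F ⊓ B): not entailed.

No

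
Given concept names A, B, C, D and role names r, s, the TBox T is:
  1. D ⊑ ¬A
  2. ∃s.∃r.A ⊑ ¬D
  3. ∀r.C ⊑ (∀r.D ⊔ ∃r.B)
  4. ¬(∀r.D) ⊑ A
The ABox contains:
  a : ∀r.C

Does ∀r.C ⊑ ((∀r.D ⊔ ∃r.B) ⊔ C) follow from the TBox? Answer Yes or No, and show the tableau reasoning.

Yes

1. ∀r.C ⊑ ((∀r.D ⊔ ∃r.B) ⊔ C)  ⇔  (∀r.C ⊓ ((∃r.¬D ⊓ ∀r.¬B) ⊓ ¬C)) unsat w.r.t. T
   all branches close; clash {A, ¬A} at x₀
2. Hence ∀r.C ⊑ ((∀r.D ⊔ ∃r.B) ⊔ C): entailed.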